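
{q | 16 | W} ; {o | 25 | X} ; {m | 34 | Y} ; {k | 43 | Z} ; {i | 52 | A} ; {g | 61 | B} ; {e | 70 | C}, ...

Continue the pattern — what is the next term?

First letter — letters move back 2 places in the alphabet: q, o, m, k, i, g, e → c.
For the second slot, +9 each step: 16, 25, 34, 43, 52, 61, 70 → 79.
Second letter: letters move forward 1 place in the alphabet, wrapping Z→A; W, X, Y, Z, A, B, C → D.
Putting it together: {c | 79 | D}.

{c | 79 | D}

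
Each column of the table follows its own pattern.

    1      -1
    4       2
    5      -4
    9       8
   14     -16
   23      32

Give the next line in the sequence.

37  -64

First component goes 1, 4, 5, 9, 14, 23 → 37 (each term is the sum of the two before it).
Second component goes -1, 2, -4, 8, -16, 32 → -64 (×(-2) each step).
So the next line is 37  -64.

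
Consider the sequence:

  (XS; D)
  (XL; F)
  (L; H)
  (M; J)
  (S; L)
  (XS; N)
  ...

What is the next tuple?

(XL; P)

Size: repeats XS → XL → L → M → S; XS, XL, L, M, S, XS → XL.
Letter goes D, F, H, J, L, N → P (letters move forward 2 places in the alphabet).
So the next tuple is (XL; P).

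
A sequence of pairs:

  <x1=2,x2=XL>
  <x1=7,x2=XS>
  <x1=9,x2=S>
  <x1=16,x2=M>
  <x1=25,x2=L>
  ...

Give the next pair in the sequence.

<x1=41,x2=XL>

X1: each term is the sum of the two before it; 2, 7, 9, 16, 25 → 41.
X2: runs through clothing sizes XS→XL, so XL, XS, S, M, L → XL.
Putting it together: <x1=41,x2=XL>.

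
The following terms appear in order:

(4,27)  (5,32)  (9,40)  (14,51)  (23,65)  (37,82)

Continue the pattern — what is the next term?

(60,102)

First entry: each term is the sum of the two before it; 4, 5, 9, 14, 23, 37 → 60.
Second entry: 27, 32, 40, 51, 65, 82 → 102 (differences are 5, 8, 11, … (increasing by 3 each time)).
Putting it together: (60,102).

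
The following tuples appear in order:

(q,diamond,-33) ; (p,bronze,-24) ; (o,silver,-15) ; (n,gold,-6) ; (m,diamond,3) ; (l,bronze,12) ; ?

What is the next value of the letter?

Letter — letters move back 1 place in the alphabet: q, p, o, n, m, l → k.
Rank — repeats diamond → bronze → silver → gold: diamond, bronze, silver, gold, diamond, bronze → silver.
Third value: +9 each step, so -33, -24, -15, -6, 3, 12 → 21.

k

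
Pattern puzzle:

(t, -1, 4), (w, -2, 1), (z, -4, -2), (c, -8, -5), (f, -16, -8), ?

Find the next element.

(i, -32, -11)

Letter: letters move forward 3 places in the alphabet, wrapping Z→A; t, w, z, c, f → i.
Second value goes -1, -2, -4, -8, -16 → -32 (×2 each step).
For the third value, −3 each step: 4, 1, -2, -5, -8 → -11.
Combining the parts gives (i, -32, -11).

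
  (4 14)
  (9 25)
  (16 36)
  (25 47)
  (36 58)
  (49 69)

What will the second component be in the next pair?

Second component goes 14, 25, 36, 47, 58, 69 → 80 (+11 each step).

80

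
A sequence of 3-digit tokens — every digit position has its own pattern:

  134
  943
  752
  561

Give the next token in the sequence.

370

For the first digit, −2 each step, mod 10: 1, 9, 7, 5 → 3.
Second digit: +1 each step, mod 10, so 3, 4, 5, 6 → 7.
Third digit goes 4, 3, 2, 1 → 0 (−1 each step, mod 10).
Putting it together: 370.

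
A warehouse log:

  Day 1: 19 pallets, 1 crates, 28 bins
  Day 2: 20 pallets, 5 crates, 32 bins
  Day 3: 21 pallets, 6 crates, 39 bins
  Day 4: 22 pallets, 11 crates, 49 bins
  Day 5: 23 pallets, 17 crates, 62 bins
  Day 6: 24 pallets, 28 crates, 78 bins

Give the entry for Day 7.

Pallets: +1 each step; 19, 20, 21, 22, 23, 24 → 25.
Crates: each term is the sum of the two before it, so 1, 5, 6, 11, 17, 28 → 45.
For the bins, differences are 4, 7, 10, … (increasing by 3 each time): 28, 32, 39, 49, 62, 78 → 97.
So the next record is 25 pallets, 45 crates, 97 bins.

25 pallets, 45 crates, 97 bins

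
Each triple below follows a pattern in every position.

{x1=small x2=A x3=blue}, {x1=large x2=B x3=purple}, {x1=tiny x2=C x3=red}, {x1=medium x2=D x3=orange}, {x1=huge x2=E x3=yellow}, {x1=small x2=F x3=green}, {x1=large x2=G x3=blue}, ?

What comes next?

For the x1, repeats small → large → tiny → medium → huge: small, large, tiny, medium, huge, small, large → tiny.
X2 — letters move forward 1 place in the alphabet: A, B, C, D, E, F, G → H.
X3: repeats blue → purple → red → orange → yellow → green; blue, purple, red, orange, yellow, green, blue → purple.
Putting it together: {x1=tiny x2=H x3=purple}.

{x1=tiny x2=H x3=purple}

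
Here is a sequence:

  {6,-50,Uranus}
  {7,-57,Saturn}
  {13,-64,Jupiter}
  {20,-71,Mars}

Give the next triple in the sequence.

{33,-78,Earth}

First part: each term is the sum of the two before it; 6, 7, 13, 20 → 33.
Second part — −7 each step: -50, -57, -64, -71 → -78.
For the planet, runs backward through the planets Mercury→Neptune: Uranus, Saturn, Jupiter, Mars → Earth.
So the next triple is {33,-78,Earth}.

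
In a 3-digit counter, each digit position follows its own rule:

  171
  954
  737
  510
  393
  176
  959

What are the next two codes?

First digit — −2 each step, mod 10: 1, 9, 7, 5, 3, 1, 9 → 7 → 5.
Second digit: −2 each step, mod 10; 7, 5, 3, 1, 9, 7, 5 → 3 → 1.
Third digit goes 1, 4, 7, 0, 3, 6, 9 → 2 → 5 (+3 each step, mod 10).
Putting the parts together: 732 and then 515.

732 then 515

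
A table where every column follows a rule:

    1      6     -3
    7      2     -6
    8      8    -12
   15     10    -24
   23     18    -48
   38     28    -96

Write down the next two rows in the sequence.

First component goes 1, 7, 8, 15, 23, 38 → 61 → 99 (each term is the sum of the two before it).
Second component: each term is the sum of the two before it; 6, 2, 8, 10, 18, 28 → 46 → 74.
Third component: -3, -6, -12, -24, -48, -96 → -192 → -384 (×2 each step).
Putting the parts together: 61  46  -192 and then 99  74  -384.

61  46  -192; 99  74  -384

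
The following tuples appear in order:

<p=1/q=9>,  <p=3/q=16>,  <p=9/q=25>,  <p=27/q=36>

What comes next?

P: ×3 each step, so 1, 3, 9, 27 → 81.
Q: 9, 16, 25, 36 → 49 (perfect squares: 3², 4², 5², …).
Combining the parts gives <p=81/q=49>.

<p=81/q=49>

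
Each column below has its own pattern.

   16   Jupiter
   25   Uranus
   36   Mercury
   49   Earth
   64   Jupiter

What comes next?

First component — perfect squares: 4², 5², 6², …: 16, 25, 36, 49, 64 → 81.
Planet: repeats Jupiter → Uranus → Mercury → Earth, so Jupiter, Uranus, Mercury, Earth, Jupiter → Uranus.
So the next row is 81  Uranus.

81  Uranus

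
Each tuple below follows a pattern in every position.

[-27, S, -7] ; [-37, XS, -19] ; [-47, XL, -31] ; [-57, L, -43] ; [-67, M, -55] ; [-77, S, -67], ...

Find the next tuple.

First slot: -27, -37, -47, -57, -67, -77 → -87 (−10 each step).
Size: repeats S → XS → XL → L → M, so S, XS, XL, L, M, S → XS.
Third slot: −12 each step; -7, -19, -31, -43, -55, -67 → -79.
Combining the parts gives [-87, XS, -79].

[-87, XS, -79]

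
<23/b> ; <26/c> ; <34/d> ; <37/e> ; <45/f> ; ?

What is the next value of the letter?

Letter — letters move forward 1 place in the alphabet: b, c, d, e, f → g.

g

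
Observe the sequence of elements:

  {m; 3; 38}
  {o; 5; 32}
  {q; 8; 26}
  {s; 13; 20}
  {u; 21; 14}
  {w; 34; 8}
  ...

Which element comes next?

Letter: letters move forward 2 places in the alphabet; m, o, q, s, u, w → y.
Second part goes 3, 5, 8, 13, 21, 34 → 55 (each term is the sum of the two before it).
For the third part, −6 each step: 38, 32, 26, 20, 14, 8 → 2.
Putting it together: {y; 55; 2}.

{y; 55; 2}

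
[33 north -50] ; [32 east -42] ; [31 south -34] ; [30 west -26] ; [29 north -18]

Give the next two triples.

[28 east -10], [27 south -2]

First entry: 33, 32, 31, 30, 29 → 28 → 27 (−1 each step).
Direction: repeats north → east → south → west; north, east, south, west, north → east → south.
Third entry — +8 each step: -50, -42, -34, -26, -18 → -10 → -2.
So the next two triples are [28 east -10] and [27 south -2].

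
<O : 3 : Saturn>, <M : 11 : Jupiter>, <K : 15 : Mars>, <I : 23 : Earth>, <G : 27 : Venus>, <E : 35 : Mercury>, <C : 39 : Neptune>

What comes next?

Letter — letters move back 2 places in the alphabet: O, M, K, I, G, E, C → A.
Second entry goes 3, 11, 15, 23, 27, 35, 39 → 47 (alternating steps +8, +4, +8, +4, …).
Planet: Saturn, Jupiter, Mars, Earth, Venus, Mercury, Neptune → Uranus (runs backward through the planets Mercury→Neptune).
Putting it together: <A : 47 : Uranus>.

<A : 47 : Uranus>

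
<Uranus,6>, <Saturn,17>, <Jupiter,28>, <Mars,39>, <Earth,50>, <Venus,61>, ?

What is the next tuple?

<Mercury,72>

Planet — runs backward through the planets Mercury→Neptune: Uranus, Saturn, Jupiter, Mars, Earth, Venus → Mercury.
Second coordinate: 6, 17, 28, 39, 50, 61 → 72 (+11 each step).
So the next tuple is <Mercury,72>.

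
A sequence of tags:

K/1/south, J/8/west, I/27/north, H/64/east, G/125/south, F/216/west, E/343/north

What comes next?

D/512/east

Letter goes K, J, I, H, G, F, E → D (letters move back 1 place in the alphabet).
Second component: 1, 8, 27, 64, 125, 216, 343 → 512 (perfect cubes: 1³, 2³, 3³, …).
Direction — repeats south → west → north → east: south, west, north, east, south, west, north → east.
So the next tag is D/512/east.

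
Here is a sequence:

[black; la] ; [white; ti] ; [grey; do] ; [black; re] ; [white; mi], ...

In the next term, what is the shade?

For the shade, repeats black → white → grey: black, white, grey, black, white → grey.

grey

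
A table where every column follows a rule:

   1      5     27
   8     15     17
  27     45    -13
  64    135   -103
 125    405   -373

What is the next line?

216  1215  -1183

For the first component, perfect cubes: 1³, 2³, 3³, …: 1, 8, 27, 64, 125 → 216.
Second component — ×3 each step: 5, 15, 45, 135, 405 → 1215.
For the third component, together with the second component always sums to 32: 27, 17, -13, -103, -373 → -1183.
So the next line is 216  1215  -1183.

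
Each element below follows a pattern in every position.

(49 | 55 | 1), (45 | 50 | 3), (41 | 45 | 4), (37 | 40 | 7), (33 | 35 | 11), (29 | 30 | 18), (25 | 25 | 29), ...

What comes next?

(21 | 20 | 47)

First component: 49, 45, 41, 37, 33, 29, 25 → 21 (−4 each step).
Second component: 55, 50, 45, 40, 35, 30, 25 → 20 (−5 each step).
Third component goes 1, 3, 4, 7, 11, 18, 29 → 47 (each term is the sum of the two before it).
Putting it together: (21 | 20 | 47).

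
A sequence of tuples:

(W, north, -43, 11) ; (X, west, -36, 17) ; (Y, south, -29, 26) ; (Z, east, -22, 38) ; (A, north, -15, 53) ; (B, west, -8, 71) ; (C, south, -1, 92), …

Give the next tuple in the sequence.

Letter goes W, X, Y, Z, A, B, C → D (letters move forward 1 place in the alphabet, wrapping Z→A).
Direction — repeats north → west → south → east: north, west, south, east, north, west, south → east.
For the third slot, +7 each step: -43, -36, -29, -22, -15, -8, -1 → 6.
For the fourth slot, differences are 6, 9, 12, … (increasing by 3 each time): 11, 17, 26, 38, 53, 71, 92 → 116.
So the next tuple is (D, east, 6, 116).

(D, east, 6, 116)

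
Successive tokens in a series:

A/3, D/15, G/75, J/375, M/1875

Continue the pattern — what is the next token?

Letter — letters move forward 3 places in the alphabet: A, D, G, J, M → P.
Second component: ×5 each step, so 3, 15, 75, 375, 1875 → 9375.
Combining the parts gives P/9375.

P/9375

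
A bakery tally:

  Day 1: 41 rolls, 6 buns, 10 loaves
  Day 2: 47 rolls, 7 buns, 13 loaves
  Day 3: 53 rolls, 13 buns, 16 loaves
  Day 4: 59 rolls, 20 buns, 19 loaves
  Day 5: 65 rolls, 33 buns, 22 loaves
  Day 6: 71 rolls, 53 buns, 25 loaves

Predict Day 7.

77 rolls, 86 buns, 28 loaves

Rolls — +6 each step: 41, 47, 53, 59, 65, 71 → 77.
Buns: each term is the sum of the two before it, so 6, 7, 13, 20, 33, 53 → 86.
Loaves: 10, 13, 16, 19, 22, 25 → 28 (+3 each step).
Putting it together: 77 rolls, 86 buns, 28 loaves.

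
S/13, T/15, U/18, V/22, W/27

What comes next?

X/33

Letter: letters move forward 1 place in the alphabet; S, T, U, V, W → X.
Second component: 13, 15, 18, 22, 27 → 33 (differences are 2, 3, 4, … (increasing by 1 each time)).
So the next label is X/33.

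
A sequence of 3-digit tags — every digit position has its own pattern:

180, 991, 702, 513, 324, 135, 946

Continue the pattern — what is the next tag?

757

For the first digit, −2 each step, mod 10: 1, 9, 7, 5, 3, 1, 9 → 7.
Second digit: 8, 9, 0, 1, 2, 3, 4 → 5 (+1 each step, mod 10).
Third digit — +1 each step, mod 10: 0, 1, 2, 3, 4, 5, 6 → 7.
So the next tag is 757.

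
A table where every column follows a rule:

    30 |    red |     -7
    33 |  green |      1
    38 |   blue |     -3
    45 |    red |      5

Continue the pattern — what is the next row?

First component: 30, 33, 38, 45 → 54 (differences are 3, 5, 7, … (increasing by 2 each time)).
Colour goes red, green, blue, red → green (repeats red → green → blue).
Third component goes -7, 1, -3, 5 → 1 (alternating steps +8, −4, +8, −4, …).
Combining the parts gives 54  green  1.

54  green  1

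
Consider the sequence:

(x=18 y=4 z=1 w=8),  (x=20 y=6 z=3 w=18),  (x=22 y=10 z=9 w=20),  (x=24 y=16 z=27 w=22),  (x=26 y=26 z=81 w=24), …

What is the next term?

For the x, +2 each step: 18, 20, 22, 24, 26 → 28.
Y goes 4, 6, 10, 16, 26 → 42 (each term is the sum of the two before it).
Z: 1, 3, 9, 27, 81 → 243 (×3 each step).
For the w, always the previous value of the x: 8, 18, 20, 22, 24 → 26.
Putting it together: (x=28 y=42 z=243 w=26).

(x=28 y=42 z=243 w=26)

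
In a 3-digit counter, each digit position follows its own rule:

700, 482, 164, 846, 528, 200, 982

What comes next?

664

First digit: −3 each step, mod 10; 7, 4, 1, 8, 5, 2, 9 → 6.
Second digit: 0, 8, 6, 4, 2, 0, 8 → 6 (−2 each step, mod 10).
Third digit goes 0, 2, 4, 6, 8, 0, 2 → 4 (+2 each step, mod 10).
So the next token is 664.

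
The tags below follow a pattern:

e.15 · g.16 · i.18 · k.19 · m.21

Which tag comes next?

For the letter, letters move forward 2 places in the alphabet: e, g, i, k, m → o.
For the second component, alternating steps +1, +2, +1, +2, …: 15, 16, 18, 19, 21 → 22.
So the next tag is o.22.

o.22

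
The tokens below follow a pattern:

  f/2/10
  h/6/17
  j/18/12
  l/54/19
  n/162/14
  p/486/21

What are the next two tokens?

r/1458/16 then t/4374/23

Letter — letters move forward 2 places in the alphabet: f, h, j, l, n, p → r → t.
For the second component, ×3 each step: 2, 6, 18, 54, 162, 486 → 1458 → 4374.
For the third component, alternating steps +7, −5, +7, −5, …: 10, 17, 12, 19, 14, 21 → 16 → 23.
So the next two tokens are r/1458/16 and t/4374/23.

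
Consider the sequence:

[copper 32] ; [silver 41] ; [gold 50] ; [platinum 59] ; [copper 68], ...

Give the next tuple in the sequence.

Metal — repeats copper → silver → gold → platinum: copper, silver, gold, platinum, copper → silver.
Second component — +9 each step: 32, 41, 50, 59, 68 → 77.
So the next tuple is [silver 77].

[silver 77]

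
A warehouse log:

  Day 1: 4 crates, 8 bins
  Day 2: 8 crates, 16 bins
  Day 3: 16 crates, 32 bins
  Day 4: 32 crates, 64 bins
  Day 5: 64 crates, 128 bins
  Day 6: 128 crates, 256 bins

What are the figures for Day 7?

256 crates, 512 bins

Crates — ×2 each step: 4, 8, 16, 32, 64, 128 → 256.
Bins: always 2 × the crates, so 8, 16, 32, 64, 128, 256 → 512.
Putting it together: 256 crates, 512 bins.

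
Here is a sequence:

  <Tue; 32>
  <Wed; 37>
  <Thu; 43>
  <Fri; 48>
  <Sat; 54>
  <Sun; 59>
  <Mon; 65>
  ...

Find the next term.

Day goes Tue, Wed, Thu, Fri, Sat, Sun, Mon → Tue (runs through the weekdays Mon→Sun).
Second entry: alternating steps +5, +6, +5, +6, …; 32, 37, 43, 48, 54, 59, 65 → 70.
So the next term is <Tue; 70>.

<Tue; 70>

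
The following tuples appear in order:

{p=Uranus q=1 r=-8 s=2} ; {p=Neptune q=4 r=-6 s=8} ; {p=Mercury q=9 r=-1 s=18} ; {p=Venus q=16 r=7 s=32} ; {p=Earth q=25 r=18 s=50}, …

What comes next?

P: Uranus, Neptune, Mercury, Venus, Earth → Mars (runs through the planets Mercury→Neptune).
Q — perfect squares: 1², 2², 3², …: 1, 4, 9, 16, 25 → 36.
R: -8, -6, -1, 7, 18 → 32 (differences are 2, 5, 8, … (increasing by 3 each time)).
S: always 2 × the q; 2, 8, 18, 32, 50 → 72.
Combining the parts gives {p=Mars q=36 r=32 s=72}.

{p=Mars q=36 r=32 s=72}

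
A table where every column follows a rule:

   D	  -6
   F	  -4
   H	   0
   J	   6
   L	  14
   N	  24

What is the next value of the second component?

Letter: letters move forward 2 places in the alphabet, so D, F, H, J, L, N → P.
Second component: differences are 2, 4, 6, … (increasing by 2 each time), so -6, -4, 0, 6, 14, 24 → 36.

36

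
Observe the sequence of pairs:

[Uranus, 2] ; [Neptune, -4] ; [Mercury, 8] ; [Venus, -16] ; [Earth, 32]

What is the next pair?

[Mars, -64]

Planet: runs through the planets Mercury→Neptune; Uranus, Neptune, Mercury, Venus, Earth → Mars.
Second component — ×(-2) each step: 2, -4, 8, -16, 32 → -64.
So the next pair is [Mars, -64].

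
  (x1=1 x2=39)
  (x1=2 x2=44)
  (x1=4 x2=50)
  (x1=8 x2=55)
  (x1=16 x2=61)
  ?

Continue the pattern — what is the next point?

(x1=32 x2=66)

X1 goes 1, 2, 4, 8, 16 → 32 (×2 each step).
X2 goes 39, 44, 50, 55, 61 → 66 (alternating steps +5, +6, +5, +6, …).
So the next point is (x1=32 x2=66).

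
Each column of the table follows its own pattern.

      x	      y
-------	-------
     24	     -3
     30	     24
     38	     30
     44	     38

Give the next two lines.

Column x — alternating steps +6, +8, +6, +8, …: 24, 30, 38, 44 → 52 → 58.
Column y — always the previous value of the column x: -3, 24, 30, 38 → 44 → 52.
Putting the parts together: 52  44 and then 58  52.

52  44; 58  52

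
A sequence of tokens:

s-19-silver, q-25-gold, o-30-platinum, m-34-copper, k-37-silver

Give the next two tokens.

Letter: letters move back 2 places in the alphabet, so s, q, o, m, k → i → g.
Second component: differences are 6, 5, 4, … (decreasing by 1 each time); 19, 25, 30, 34, 37 → 39 → 40.
For the metal, repeats silver → gold → platinum → copper: silver, gold, platinum, copper, silver → gold → platinum.
Putting the parts together: i-39-gold and then g-40-platinum.

i-39-gold then g-40-platinum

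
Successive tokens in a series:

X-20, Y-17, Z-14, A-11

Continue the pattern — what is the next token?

Letter: letters move forward 1 place in the alphabet, wrapping Z→A, so X, Y, Z, A → B.
Second component goes 20, 17, 14, 11 → 8 (−3 each step).
Putting it together: B-8.

B-8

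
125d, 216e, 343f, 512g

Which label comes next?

First component goes 125, 216, 343, 512 → 729 (perfect cubes: 5³, 6³, 7³, …).
Letter — letters move forward 1 place in the alphabet: d, e, f, g → h.
Putting it together: 729h.

729h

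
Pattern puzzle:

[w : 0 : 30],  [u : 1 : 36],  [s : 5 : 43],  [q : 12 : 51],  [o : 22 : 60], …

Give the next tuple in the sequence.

[m : 35 : 70]

Letter: letters move back 2 places in the alphabet, so w, u, s, q, o → m.
Second value — differences are 1, 4, 7, … (increasing by 3 each time): 0, 1, 5, 12, 22 → 35.
Third value — differences are 6, 7, 8, … (increasing by 1 each time): 30, 36, 43, 51, 60 → 70.
Putting it together: [m : 35 : 70].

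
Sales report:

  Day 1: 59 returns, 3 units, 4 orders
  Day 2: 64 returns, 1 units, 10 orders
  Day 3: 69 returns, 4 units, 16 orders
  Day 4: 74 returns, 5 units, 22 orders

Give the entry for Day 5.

Returns: +5 each step; 59, 64, 69, 74 → 79.
For the units, each term is the sum of the two before it: 3, 1, 4, 5 → 9.
For the orders, +6 each step: 4, 10, 16, 22 → 28.
Combining the parts gives 79 returns, 9 units, 28 orders.

79 returns, 9 units, 28 orders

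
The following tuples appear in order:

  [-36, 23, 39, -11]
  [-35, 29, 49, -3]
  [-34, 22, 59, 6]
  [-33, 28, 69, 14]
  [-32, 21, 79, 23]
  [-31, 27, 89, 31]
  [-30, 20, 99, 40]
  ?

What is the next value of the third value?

First value: +1 each step, so -36, -35, -34, -33, -32, -31, -30 → -29.
Second value — alternating steps +6, −7, +6, −7, …: 23, 29, 22, 28, 21, 27, 20 → 26.
Third value: +10 each step; 39, 49, 59, 69, 79, 89, 99 → 109.
Fourth value: -11, -3, 6, 14, 23, 31, 40 → 48 (alternating steps +8, +9, +8, +9, …).

109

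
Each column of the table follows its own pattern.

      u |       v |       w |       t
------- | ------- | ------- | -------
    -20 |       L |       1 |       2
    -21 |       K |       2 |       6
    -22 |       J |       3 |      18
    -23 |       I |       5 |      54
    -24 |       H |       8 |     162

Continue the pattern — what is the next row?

Column u — −1 each step: -20, -21, -22, -23, -24 → -25.
Column v: L, K, J, I, H → G (letters move back 1 place in the alphabet).
Column w: each term is the sum of the two before it; 1, 2, 3, 5, 8 → 13.
Column t: ×3 each step, so 2, 6, 18, 54, 162 → 486.
So the next row is -25  G  13  486.

-25  G  13  486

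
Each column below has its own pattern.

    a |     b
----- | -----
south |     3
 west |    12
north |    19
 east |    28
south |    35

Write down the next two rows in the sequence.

Column a: repeats south → west → north → east, so south, west, north, east, south → west → north.
Column b: 3, 12, 19, 28, 35 → 44 → 51 (alternating steps +9, +7, +9, +7, …).
So the next two rows are west  44 and north  51.

west  44; north  51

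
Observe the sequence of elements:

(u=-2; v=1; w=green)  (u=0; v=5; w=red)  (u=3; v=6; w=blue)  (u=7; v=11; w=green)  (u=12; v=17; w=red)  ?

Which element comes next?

U: differences are 2, 3, 4, … (increasing by 1 each time), so -2, 0, 3, 7, 12 → 18.
V goes 1, 5, 6, 11, 17 → 28 (each term is the sum of the two before it).
W — repeats green → red → blue: green, red, blue, green, red → blue.
Combining the parts gives (u=18; v=28; w=blue).

(u=18; v=28; w=blue)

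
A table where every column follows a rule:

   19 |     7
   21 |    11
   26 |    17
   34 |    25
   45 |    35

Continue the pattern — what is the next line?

59  47

First component: 19, 21, 26, 34, 45 → 59 (differences are 2, 5, 8, … (increasing by 3 each time)).
For the second component, differences are 4, 6, 8, … (increasing by 2 each time): 7, 11, 17, 25, 35 → 47.
Putting it together: 59  47.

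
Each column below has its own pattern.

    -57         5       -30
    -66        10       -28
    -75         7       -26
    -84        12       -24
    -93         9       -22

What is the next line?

-102  14  -20

First component: −9 each step; -57, -66, -75, -84, -93 → -102.
Second component — alternating steps +5, −3, +5, −3, …: 5, 10, 7, 12, 9 → 14.
Third component — +2 each step: -30, -28, -26, -24, -22 → -20.
Putting it together: -102  14  -20.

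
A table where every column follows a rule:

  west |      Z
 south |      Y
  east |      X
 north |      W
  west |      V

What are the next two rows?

For the direction, repeats west → south → east → north: west, south, east, north, west → south → east.
Letter — letters move back 1 place in the alphabet: Z, Y, X, W, V → U → T.
So the next two rows are south  U and east  T.

south  U; east  T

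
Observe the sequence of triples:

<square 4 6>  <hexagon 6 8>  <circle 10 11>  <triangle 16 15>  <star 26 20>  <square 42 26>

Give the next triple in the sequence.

Shape: repeats square → hexagon → circle → triangle → star; square, hexagon, circle, triangle, star, square → hexagon.
Second value goes 4, 6, 10, 16, 26, 42 → 68 (each term is the sum of the two before it).
Third value goes 6, 8, 11, 15, 20, 26 → 33 (differences are 2, 3, 4, … (increasing by 1 each time)).
So the next triple is <hexagon 68 33>.

<hexagon 68 33>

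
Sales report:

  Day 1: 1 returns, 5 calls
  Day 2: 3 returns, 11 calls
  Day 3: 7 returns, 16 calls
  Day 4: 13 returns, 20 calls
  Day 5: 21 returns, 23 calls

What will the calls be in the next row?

25

Calls: differences are 6, 5, 4, … (decreasing by 1 each time), so 5, 11, 16, 20, 23 → 25.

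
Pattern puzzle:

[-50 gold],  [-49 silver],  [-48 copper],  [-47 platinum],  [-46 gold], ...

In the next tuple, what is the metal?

For the metal, repeats gold → silver → copper → platinum: gold, silver, copper, platinum, gold → silver.

silver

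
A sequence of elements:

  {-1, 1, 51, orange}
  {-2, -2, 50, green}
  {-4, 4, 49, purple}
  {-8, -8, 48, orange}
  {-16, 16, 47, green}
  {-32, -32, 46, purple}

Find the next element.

{-64, 64, 45, orange}

First part: ×2 each step; -1, -2, -4, -8, -16, -32 → -64.
Second part — ×(-2) each step: 1, -2, 4, -8, 16, -32 → 64.
Third part: −1 each step; 51, 50, 49, 48, 47, 46 → 45.
Colour: repeats orange → green → purple, so orange, green, purple, orange, green, purple → orange.
Putting it together: {-64, 64, 45, orange}.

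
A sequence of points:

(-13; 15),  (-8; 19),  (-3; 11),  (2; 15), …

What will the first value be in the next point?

7

First value — +5 each step: -13, -8, -3, 2 → 7.
Second value: 15, 19, 11, 15 → 7 (alternating steps +4, −8, +4, −8, …).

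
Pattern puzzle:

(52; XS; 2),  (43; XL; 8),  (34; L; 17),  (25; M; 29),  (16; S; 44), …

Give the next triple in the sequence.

First component goes 52, 43, 34, 25, 16 → 7 (−9 each step).
Size: XS, XL, L, M, S → XS (runs backward through clothing sizes XS→XL).
Third component goes 2, 8, 17, 29, 44 → 62 (differences are 6, 9, 12, … (increasing by 3 each time)).
Putting it together: (7; XS; 62).

(7; XS; 62)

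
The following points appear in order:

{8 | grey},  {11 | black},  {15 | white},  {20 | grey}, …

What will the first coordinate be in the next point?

First coordinate: differences are 3, 4, 5, … (increasing by 1 each time); 8, 11, 15, 20 → 26.

26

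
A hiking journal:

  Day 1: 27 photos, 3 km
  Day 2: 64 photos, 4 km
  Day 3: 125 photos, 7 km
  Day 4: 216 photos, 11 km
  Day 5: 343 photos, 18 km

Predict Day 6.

Photos goes 27, 64, 125, 216, 343 → 512 (perfect cubes: 3³, 4³, 5³, …).
Km: each term is the sum of the two before it, so 3, 4, 7, 11, 18 → 29.
Putting it together: 512 photos, 29 km.

512 photos, 29 km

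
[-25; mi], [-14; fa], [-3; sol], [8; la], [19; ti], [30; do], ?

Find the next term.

For the first value, +11 each step: -25, -14, -3, 8, 19, 30 → 41.
Note: mi, fa, sol, la, ti, do → re (runs through the solfège scale do→ti).
Putting it together: [41; re].

[41; re]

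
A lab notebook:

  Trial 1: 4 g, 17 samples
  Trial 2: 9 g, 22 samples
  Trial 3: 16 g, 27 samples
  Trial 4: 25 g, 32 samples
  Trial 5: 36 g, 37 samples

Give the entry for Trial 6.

49 g, 42 samples

G goes 4, 9, 16, 25, 36 → 49 (perfect squares: 2², 3², 4², …).
Samples: +5 each step, so 17, 22, 27, 32, 37 → 42.
Combining the parts gives 49 g, 42 samples.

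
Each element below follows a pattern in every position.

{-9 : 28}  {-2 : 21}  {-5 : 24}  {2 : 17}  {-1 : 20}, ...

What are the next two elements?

{6 : 13}, {3 : 16}

First part goes -9, -2, -5, 2, -1 → 6 → 3 (alternating steps +7, −3, +7, −3, …).
Second part: together with the first part always sums to 19, so 28, 21, 24, 17, 20 → 13 → 16.
Putting the parts together: {6 : 13} and then {3 : 16}.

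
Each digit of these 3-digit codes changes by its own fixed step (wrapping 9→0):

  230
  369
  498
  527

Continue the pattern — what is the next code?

First digit — +1 each step, mod 10: 2, 3, 4, 5 → 6.
For the second digit, +3 each step, mod 10: 3, 6, 9, 2 → 5.
For the third digit, −1 each step, mod 10: 0, 9, 8, 7 → 6.
Putting it together: 656.

656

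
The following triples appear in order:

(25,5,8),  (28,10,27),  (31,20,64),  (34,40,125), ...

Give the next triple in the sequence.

First component: 25, 28, 31, 34 → 37 (+3 each step).
Second component — ×2 each step: 5, 10, 20, 40 → 80.
Third component goes 8, 27, 64, 125 → 216 (perfect cubes: 2³, 3³, 4³, …).
Putting it together: (37,80,216).

(37,80,216)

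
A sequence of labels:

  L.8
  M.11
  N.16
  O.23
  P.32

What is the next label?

Q.43

Letter: letters move forward 1 place in the alphabet, so L, M, N, O, P → Q.
For the second component, differences are 3, 5, 7, … (increasing by 2 each time): 8, 11, 16, 23, 32 → 43.
So the next label is Q.43.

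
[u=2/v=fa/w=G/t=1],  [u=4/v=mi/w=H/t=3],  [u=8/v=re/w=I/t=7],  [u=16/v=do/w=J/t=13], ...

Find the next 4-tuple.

U: ×2 each step, so 2, 4, 8, 16 → 32.
V goes fa, mi, re, do → ti (runs backward through the solfège scale do→ti).
For the w, letters move forward 1 place in the alphabet: G, H, I, J → K.
T: differences are 2, 4, 6, … (increasing by 2 each time); 1, 3, 7, 13 → 21.
Putting it together: [u=32/v=ti/w=K/t=21].

[u=32/v=ti/w=K/t=21]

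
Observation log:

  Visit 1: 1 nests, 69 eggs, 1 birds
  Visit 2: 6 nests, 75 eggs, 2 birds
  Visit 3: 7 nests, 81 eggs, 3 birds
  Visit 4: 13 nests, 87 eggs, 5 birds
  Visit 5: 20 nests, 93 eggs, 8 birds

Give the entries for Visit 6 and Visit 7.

33 nests, 99 eggs, 13 birds; 53 nests, 105 eggs, 21 birds

Nests — each term is the sum of the two before it: 1, 6, 7, 13, 20 → 33 → 53.
Eggs — +6 each step: 69, 75, 81, 87, 93 → 99 → 105.
Birds goes 1, 2, 3, 5, 8 → 13 → 21 (each term is the sum of the two before it).
Putting the parts together: 33 nests, 99 eggs, 13 birds and then 53 nests, 105 eggs, 21 birds.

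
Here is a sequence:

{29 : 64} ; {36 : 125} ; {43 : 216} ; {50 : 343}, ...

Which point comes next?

{57 : 512}

First component: 29, 36, 43, 50 → 57 (+7 each step).
Second component: 64, 125, 216, 343 → 512 (perfect cubes: 4³, 5³, 6³, …).
Putting it together: {57 : 512}.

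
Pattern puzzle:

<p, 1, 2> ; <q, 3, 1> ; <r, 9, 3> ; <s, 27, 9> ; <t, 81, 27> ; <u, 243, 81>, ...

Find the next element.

Letter — letters move forward 1 place in the alphabet: p, q, r, s, t, u → v.
Second part goes 1, 3, 9, 27, 81, 243 → 729 (×3 each step).
Third part goes 2, 1, 3, 9, 27, 81 → 243 (always the previous value of the second part).
Combining the parts gives <v, 729, 243>.

<v, 729, 243>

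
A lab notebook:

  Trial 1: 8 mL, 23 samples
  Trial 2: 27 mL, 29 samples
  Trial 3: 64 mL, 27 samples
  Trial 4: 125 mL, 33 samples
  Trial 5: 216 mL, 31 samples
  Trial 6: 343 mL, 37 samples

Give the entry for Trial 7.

ML goes 8, 27, 64, 125, 216, 343 → 512 (perfect cubes: 2³, 3³, 4³, …).
Samples — alternating steps +6, −2, +6, −2, …: 23, 29, 27, 33, 31, 37 → 35.
Putting it together: 512 mL, 35 samples.

512 mL, 35 samples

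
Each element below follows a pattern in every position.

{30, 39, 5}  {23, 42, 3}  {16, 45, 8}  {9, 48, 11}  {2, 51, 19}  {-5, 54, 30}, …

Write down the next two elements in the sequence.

{-12, 57, 49}, {-19, 60, 79}

First coordinate — −7 each step: 30, 23, 16, 9, 2, -5 → -12 → -19.
Second coordinate goes 39, 42, 45, 48, 51, 54 → 57 → 60 (+3 each step).
Third coordinate: each term is the sum of the two before it; 5, 3, 8, 11, 19, 30 → 49 → 79.
Putting the parts together: {-12, 57, 49} and then {-19, 60, 79}.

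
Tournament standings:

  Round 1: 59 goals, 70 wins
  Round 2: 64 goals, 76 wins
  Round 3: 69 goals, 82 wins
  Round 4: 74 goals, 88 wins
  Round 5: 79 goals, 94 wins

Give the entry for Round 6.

84 goals, 100 wins

Goals goes 59, 64, 69, 74, 79 → 84 (+5 each step).
Wins: 70, 76, 82, 88, 94 → 100 (+6 each step).
So the next line is 84 goals, 100 wins.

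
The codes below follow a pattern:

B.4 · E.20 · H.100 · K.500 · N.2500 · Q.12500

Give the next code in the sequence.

T.62500

Letter goes B, E, H, K, N, Q → T (letters move forward 3 places in the alphabet).
Second component: ×5 each step, so 4, 20, 100, 500, 2500, 12500 → 62500.
Putting it together: T.62500.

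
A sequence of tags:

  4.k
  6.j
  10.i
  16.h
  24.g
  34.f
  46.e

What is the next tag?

First component: 4, 6, 10, 16, 24, 34, 46 → 60 (differences are 2, 4, 6, … (increasing by 2 each time)).
For the letter, letters move back 1 place in the alphabet: k, j, i, h, g, f, e → d.
So the next tag is 60.d.

60.d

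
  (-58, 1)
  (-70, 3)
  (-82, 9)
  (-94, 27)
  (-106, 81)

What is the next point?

First slot — −12 each step: -58, -70, -82, -94, -106 → -118.
For the second slot, ×3 each step: 1, 3, 9, 27, 81 → 243.
Combining the parts gives (-118, 243).

(-118, 243)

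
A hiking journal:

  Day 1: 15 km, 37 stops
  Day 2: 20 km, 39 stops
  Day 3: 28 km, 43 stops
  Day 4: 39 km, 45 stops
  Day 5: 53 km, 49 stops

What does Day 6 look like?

70 km, 51 stops

For the km, differences are 5, 8, 11, … (increasing by 3 each time): 15, 20, 28, 39, 53 → 70.
Stops goes 37, 39, 43, 45, 49 → 51 (alternating steps +2, +4, +2, +4, …).
Combining the parts gives 70 km, 51 stops.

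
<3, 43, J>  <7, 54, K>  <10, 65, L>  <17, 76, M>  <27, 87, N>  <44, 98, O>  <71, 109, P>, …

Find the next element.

<115, 120, Q>

First coordinate: each term is the sum of the two before it; 3, 7, 10, 17, 27, 44, 71 → 115.
Second coordinate: +11 each step, so 43, 54, 65, 76, 87, 98, 109 → 120.
Letter: letters move forward 1 place in the alphabet; J, K, L, M, N, O, P → Q.
So the next element is <115, 120, Q>.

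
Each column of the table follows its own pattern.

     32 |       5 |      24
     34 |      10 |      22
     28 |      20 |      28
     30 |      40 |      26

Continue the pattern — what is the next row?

24  80  32

First component: alternating steps +2, −6, +2, −6, …; 32, 34, 28, 30 → 24.
Second component goes 5, 10, 20, 40 → 80 (×2 each step).
Third component: together with the first component always sums to 56; 24, 22, 28, 26 → 32.
Putting it together: 24  80  32.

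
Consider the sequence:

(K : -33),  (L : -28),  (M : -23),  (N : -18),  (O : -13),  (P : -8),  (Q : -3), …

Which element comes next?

(R : 2)

Letter: letters move forward 1 place in the alphabet; K, L, M, N, O, P, Q → R.
Second value: -33, -28, -23, -18, -13, -8, -3 → 2 (+5 each step).
So the next element is (R : 2).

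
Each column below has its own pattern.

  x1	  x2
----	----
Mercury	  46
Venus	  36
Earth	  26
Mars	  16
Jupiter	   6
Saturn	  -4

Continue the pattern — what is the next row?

Uranus  -14

Column x1 — runs through the planets Mercury→Neptune: Mercury, Venus, Earth, Mars, Jupiter, Saturn → Uranus.
For the column x2, −10 each step: 46, 36, 26, 16, 6, -4 → -14.
Putting it together: Uranus  -14.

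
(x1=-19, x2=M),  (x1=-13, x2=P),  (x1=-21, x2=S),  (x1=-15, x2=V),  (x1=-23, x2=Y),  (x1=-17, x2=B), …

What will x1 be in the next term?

-25

X1: alternating steps +6, −8, +6, −8, …, so -19, -13, -21, -15, -23, -17 → -25.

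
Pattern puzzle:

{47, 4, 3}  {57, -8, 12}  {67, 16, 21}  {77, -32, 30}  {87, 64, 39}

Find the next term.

{97, -128, 48}

First component: +10 each step, so 47, 57, 67, 77, 87 → 97.
Second component: 4, -8, 16, -32, 64 → -128 (×(-2) each step).
Third component: +9 each step; 3, 12, 21, 30, 39 → 48.
So the next term is {97, -128, 48}.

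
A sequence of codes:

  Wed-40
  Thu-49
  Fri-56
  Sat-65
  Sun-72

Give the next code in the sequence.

Mon-81

Day: runs through the weekdays Mon→Sun, so Wed, Thu, Fri, Sat, Sun → Mon.
Second component: alternating steps +9, +7, +9, +7, …; 40, 49, 56, 65, 72 → 81.
Combining the parts gives Mon-81.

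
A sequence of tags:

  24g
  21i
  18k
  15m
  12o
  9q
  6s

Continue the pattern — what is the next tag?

First component: −3 each step; 24, 21, 18, 15, 12, 9, 6 → 3.
Letter: letters move forward 2 places in the alphabet; g, i, k, m, o, q, s → u.
So the next tag is 3u.

3u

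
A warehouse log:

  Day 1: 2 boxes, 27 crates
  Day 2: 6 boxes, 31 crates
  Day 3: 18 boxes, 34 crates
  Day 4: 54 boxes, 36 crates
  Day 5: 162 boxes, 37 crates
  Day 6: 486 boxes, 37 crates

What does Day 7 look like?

1458 boxes, 36 crates

Boxes goes 2, 6, 18, 54, 162, 486 → 1458 (×3 each step).
Crates — differences are 4, 3, 2, … (decreasing by 1 each time): 27, 31, 34, 36, 37, 37 → 36.
Putting it together: 1458 boxes, 36 crates.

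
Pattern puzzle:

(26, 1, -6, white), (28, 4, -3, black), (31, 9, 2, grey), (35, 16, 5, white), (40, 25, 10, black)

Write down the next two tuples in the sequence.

First component goes 26, 28, 31, 35, 40 → 46 → 53 (differences are 2, 3, 4, … (increasing by 1 each time)).
Second component: 1, 4, 9, 16, 25 → 36 → 49 (perfect squares: 1², 2², 3², …).
Third component — alternating steps +3, +5, +3, +5, …: -6, -3, 2, 5, 10 → 13 → 18.
Shade: repeats white → black → grey, so white, black, grey, white, black → grey → white.
So the next two tuples are (46, 36, 13, grey) and (53, 49, 18, white).

(46, 36, 13, grey), (53, 49, 18, white)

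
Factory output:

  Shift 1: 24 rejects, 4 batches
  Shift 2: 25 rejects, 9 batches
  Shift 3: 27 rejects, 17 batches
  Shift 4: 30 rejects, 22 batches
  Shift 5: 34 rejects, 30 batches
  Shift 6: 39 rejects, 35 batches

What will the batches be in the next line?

Batches: alternating steps +5, +8, +5, +8, …, so 4, 9, 17, 22, 30, 35 → 43.

43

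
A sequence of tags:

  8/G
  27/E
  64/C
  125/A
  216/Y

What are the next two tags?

343/W then 512/U

First component — perfect cubes: 2³, 3³, 4³, …: 8, 27, 64, 125, 216 → 343 → 512.
Letter: letters move back 2 places in the alphabet, wrapping A→Z; G, E, C, A, Y → W → U.
Putting the parts together: 343/W and then 512/U.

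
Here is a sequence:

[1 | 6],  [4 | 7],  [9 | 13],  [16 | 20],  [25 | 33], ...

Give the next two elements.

[36 | 53], [49 | 86]

First entry: perfect squares: 1², 2², 3², …, so 1, 4, 9, 16, 25 → 36 → 49.
Second entry — each term is the sum of the two before it: 6, 7, 13, 20, 33 → 53 → 86.
So the next two elements are [36 | 53] and [49 | 86].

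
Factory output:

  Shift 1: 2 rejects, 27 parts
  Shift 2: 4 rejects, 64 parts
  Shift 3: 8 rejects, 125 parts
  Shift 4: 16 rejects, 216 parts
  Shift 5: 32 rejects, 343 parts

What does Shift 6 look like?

Rejects: 2, 4, 8, 16, 32 → 64 (×2 each step).
Parts: perfect cubes: 3³, 4³, 5³, …, so 27, 64, 125, 216, 343 → 512.
Combining the parts gives 64 rejects, 512 parts.

64 rejects, 512 parts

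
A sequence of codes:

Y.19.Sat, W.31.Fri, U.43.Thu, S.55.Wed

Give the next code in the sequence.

Letter: Y, W, U, S → Q (letters move back 2 places in the alphabet).
Second component: +12 each step, so 19, 31, 43, 55 → 67.
Day — runs backward through the weekdays Mon→Sun: Sat, Fri, Thu, Wed → Tue.
Combining the parts gives Q.67.Tue.

Q.67.Tue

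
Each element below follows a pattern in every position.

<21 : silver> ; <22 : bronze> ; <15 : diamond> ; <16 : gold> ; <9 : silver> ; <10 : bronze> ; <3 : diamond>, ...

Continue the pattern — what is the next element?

<4 : gold>

First part: 21, 22, 15, 16, 9, 10, 3 → 4 (alternating steps +1, −7, +1, −7, …).
Rank goes silver, bronze, diamond, gold, silver, bronze, diamond → gold (repeats silver → bronze → diamond → gold).
Combining the parts gives <4 : gold>.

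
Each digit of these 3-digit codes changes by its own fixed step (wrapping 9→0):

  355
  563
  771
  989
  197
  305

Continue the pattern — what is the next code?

513

First digit: 3, 5, 7, 9, 1, 3 → 5 (+2 each step, mod 10).
Second digit: 5, 6, 7, 8, 9, 0 → 1 (+1 each step, mod 10).
Third digit goes 5, 3, 1, 9, 7, 5 → 3 (−2 each step, mod 10).
Combining the parts gives 513.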